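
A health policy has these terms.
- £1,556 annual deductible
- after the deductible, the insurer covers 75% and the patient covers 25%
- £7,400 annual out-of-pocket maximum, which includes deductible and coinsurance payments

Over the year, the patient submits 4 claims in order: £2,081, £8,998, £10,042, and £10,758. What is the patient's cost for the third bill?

£2,510.50

Claim 1 — £2,081: £1,556 to deductible, leaving £525; patient's 25% is £131.25. Cost to patient: £1,687.25. OOP to date £1,687.25.
Claim 2 — £8,998: deductible met; 25% of £8,998 = £2,249.50. Patient owes £2,249.50 (running OOP £3,936.75).
Claim 3 — £10,042: deductible met; 25% of £10,042 = £2,510.50. Patient owes £2,510.50 (running OOP £6,447.25).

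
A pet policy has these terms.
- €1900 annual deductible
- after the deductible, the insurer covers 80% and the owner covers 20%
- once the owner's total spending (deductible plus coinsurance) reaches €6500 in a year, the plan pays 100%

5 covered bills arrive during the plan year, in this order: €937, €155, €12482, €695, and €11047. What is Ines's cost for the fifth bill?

Claim 1 (€937): all of it applies to the deductible. Owner owes €937 (running OOP €937).
Claim 2 (€155): all of it applies to the deductible. Owner pays €155; OOP now €1092.
Claim 3 (€12482): €808 finishes the deductible; €11674 goes to coinsurance; coinsurance €11674 × 20% = €2334.80. Cost to owner: €3142.80. OOP to date €4234.80.
Claim 4 (€695): 20% coinsurance on €695 = €139. Owner pays €139; OOP now €4373.80.
Claim 5 (€11047): deductible met; 20% of €11047 = €2209.40. Adding that to €4373.80 gives €6583.20, past the €6500 cap; owner pays only €6500 − €4373.80 = €2126.20.

€2126.20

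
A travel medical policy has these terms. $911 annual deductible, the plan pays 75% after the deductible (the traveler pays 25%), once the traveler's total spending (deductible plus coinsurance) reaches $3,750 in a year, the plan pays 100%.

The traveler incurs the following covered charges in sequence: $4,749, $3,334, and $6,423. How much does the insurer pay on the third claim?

Claim 1 ($4,749): $911 finishes the deductible; $3,838 goes to coinsurance; 25% of $3,838 = $959.50. Cost to traveler: $1,870.50. OOP to date $1,870.50. Insurer: $4,749 − $1,870.50 = $2,878.50.
Claim 2 ($3,334): deductible already satisfied, so traveler's share is 25% × $3,334 = $833.50. Traveler pays $833.50; OOP now $2,704. Plan pays $3,334 − $833.50 = $2,500.50.
Claim 3 ($6,423): 25% coinsurance on $6,423 = $1,605.75. Adding that to $2,704 gives $4,309.75, past the $3,750 cap; traveler pays only $3,750 − $2,704 = $1,046. Plan pays $6,423 − $1,046 = $5,377.

$5,377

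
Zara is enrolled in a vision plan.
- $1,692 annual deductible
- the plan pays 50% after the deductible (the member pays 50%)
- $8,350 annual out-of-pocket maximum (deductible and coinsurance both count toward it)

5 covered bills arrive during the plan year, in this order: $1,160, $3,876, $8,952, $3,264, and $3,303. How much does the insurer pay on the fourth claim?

$2,754

Bill 1, $1,160: all of it applies to the deductible. Member pays $1,160; OOP now $1,160. Insurer: $1,160 − $1,160 = $0.
Bill 2, $3,876: $532 to deductible, leaving $3,344; 50% of $3,344 = $1,672. Member owes $2,204 (running OOP $3,364). Plan pays $3,876 − $2,204 = $1,672.
Bill 3, $8,952: 50% coinsurance on $8,952 = $4,476. Cost to member: $4,476. OOP to date $7,840. Insurer: $8,952 − $4,476 = $4,476.
Bill 4, $3,264: 50% coinsurance on $3,264 = $1,632. Adding that to $7,840 gives $9,472, past the $8,350 cap; member pays only $8,350 − $7,840 = $510. Insurer: $3,264 − $510 = $2,754.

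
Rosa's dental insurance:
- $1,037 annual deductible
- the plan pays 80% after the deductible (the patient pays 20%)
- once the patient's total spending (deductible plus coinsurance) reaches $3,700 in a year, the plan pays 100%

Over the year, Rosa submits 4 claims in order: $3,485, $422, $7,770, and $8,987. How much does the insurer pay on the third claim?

$6,216

Bill 1, $3,485: $1,037 to deductible, leaving $2,448; patient's 20% is $489.60. Cost to patient: $1,526.60. OOP to date $1,526.60. Plan pays $3,485 − $1,526.60 = $1,958.40.
Bill 2, $422: deductible already satisfied, so patient's share is 20% × $422 = $84.40. Patient owes $84.40 (running OOP $1,611). Plan pays $422 − $84.40 = $337.60.
Bill 3, $7,770: 20% coinsurance on $7,770 = $1,554. Patient pays $1,554; OOP now $3,165. Plan pays $7,770 − $1,554 = $6,216.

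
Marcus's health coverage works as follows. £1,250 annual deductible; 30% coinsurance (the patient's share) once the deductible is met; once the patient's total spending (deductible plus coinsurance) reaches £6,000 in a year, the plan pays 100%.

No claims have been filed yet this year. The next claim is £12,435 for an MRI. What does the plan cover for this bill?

£7,829.50

The full £1,250 deductible is still open; £1,250 of this bill applies to it.
The remaining £11,185 (= £12,435 − £1,250) moves to coinsurance.
Patient's 30% share of £11,185 is £3,355.50.
That puts the patient's cost at £1,250 + £3,355.50 = £4,605.50 before any cap.
Year-to-date out-of-pocket becomes £0 + £4,605.50 = £4,605.50, still under the £6,000 maximum, so no cap applies.
The insurer covers the remainder: £12,435 − £4,605.50 = £7,829.50.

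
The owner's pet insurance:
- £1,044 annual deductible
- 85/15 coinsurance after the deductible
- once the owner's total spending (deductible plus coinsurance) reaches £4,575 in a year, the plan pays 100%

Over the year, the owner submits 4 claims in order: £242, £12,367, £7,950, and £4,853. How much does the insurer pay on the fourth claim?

Claim 1 (£242): all of it applies to the deductible. Cost to owner: £242. OOP to date £242. Plan pays £242 − £242 = £0.
Claim 2 (£12,367): £802 to deductible, leaving £11,565; coinsurance £11,565 × 15% = £1,734.75. Owner owes £2,536.75 (running OOP £2,778.75). Insurer: £12,367 − £2,536.75 = £9,830.25.
Claim 3 (£7,950): deductible met; 15% of £7,950 = £1,192.50. Owner pays £1,192.50; OOP now £3,971.25. Insurer: £7,950 − £1,192.50 = £6,757.50.
Claim 4 (£4,853): deductible met; 15% of £4,853 = £727.95. That would push OOP to £4,699.20, over the £4,575 cap, so owner pays £4,575 − £3,971.25 = £603.75. Insurer: £4,853 − £603.75 = £4,249.25.

£4,249.25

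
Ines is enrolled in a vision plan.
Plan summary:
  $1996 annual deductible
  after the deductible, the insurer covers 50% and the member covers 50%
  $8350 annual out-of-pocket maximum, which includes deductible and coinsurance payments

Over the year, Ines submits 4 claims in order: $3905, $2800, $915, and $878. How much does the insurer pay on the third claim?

#1 ($3905): $1996 finishes the deductible; $1909 goes to coinsurance; 50% of $1909 = $954.50. Member owes $2950.50 (running OOP $2950.50). Insurer: $3905 − $2950.50 = $954.50.
#2 ($2800): 50% coinsurance on $2800 = $1400. Member owes $1400 (running OOP $4350.50). Insurer: $2800 − $1400 = $1400.
#3 ($915): deductible met; 50% of $915 = $457.50. Cost to member: $457.50. OOP to date $4808. Insurer: $915 − $457.50 = $457.50.

$457.50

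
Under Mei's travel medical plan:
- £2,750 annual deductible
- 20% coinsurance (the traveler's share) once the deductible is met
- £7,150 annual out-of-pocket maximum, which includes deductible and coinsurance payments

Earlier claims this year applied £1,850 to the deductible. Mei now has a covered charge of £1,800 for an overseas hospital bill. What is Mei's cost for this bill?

£1,080

£1,850 of the £2,750 deductible is already met, leaving £900.
The remaining £900 (= £1,800 − £900) moves to coinsurance.
Coinsurance: £900 × 20% = £180.
That puts the traveler's cost at £900 + £180 = £1,080 before any cap.
Cumulative spending £1,850 + £1,080 = £2,930 stays under the £7,150 maximum.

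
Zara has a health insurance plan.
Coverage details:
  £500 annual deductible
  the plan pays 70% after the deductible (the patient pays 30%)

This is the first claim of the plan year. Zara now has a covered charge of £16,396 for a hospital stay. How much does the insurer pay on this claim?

£11,127.20

Nothing has been paid toward the £500 deductible, so the first £500 of this charge is applied there.
The remaining £15,896 (= £16,396 − £500) moves to coinsurance.
Patient's 30% share of £15,896 is £4,768.80.
That puts the patient's cost at £500 + £4,768.80 = £5,268.80.
The insurer covers the remainder: £16,396 − £5,268.80 = £11,127.20.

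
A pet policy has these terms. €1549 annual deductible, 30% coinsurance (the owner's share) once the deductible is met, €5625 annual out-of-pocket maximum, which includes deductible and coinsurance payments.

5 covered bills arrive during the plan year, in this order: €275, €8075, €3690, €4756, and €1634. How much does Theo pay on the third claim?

€1107

Bill 1, €275: all of it applies to the deductible. Cost to owner: €275. OOP to date €275.
Bill 2, €8075: €1274 to deductible, leaving €6801; 30% of €6801 = €2040.30. Cost to owner: €3314.30. OOP to date €3589.30.
Bill 3, €3690: 30% coinsurance on €3690 = €1107. Cost to owner: €1107. OOP to date €4696.30.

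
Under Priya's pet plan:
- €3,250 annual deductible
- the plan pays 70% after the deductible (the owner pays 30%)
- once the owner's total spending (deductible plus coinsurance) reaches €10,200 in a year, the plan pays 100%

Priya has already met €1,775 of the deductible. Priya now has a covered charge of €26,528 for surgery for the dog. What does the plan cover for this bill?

€18,103

Deductible still to meet: €3,250 − €1,775 = €1,475.
The remaining €25,053 (= €26,528 − €1,475) moves to coinsurance.
Coinsurance: €25,053 × 30% = €7,515.90.
Owner responsibility before any cap: €1,475 + €7,515.90 = €8,990.90.
That would bring total out-of-pocket to €10,765.90, past the €10,200 cap. The owner is capped at €10,200 − €1,775 = €8,425 on this claim.
The insurer covers the remainder: €26,528 − €8,425 = €18,103.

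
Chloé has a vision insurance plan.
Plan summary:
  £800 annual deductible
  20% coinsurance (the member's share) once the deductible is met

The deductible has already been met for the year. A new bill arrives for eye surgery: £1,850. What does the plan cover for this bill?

With the deductible met, the entire £1,850 is subject to coinsurance.
Member's 20% share of £1,850 is £370.
The plan picks up £1,850 − £370 = £1,480.

£1,480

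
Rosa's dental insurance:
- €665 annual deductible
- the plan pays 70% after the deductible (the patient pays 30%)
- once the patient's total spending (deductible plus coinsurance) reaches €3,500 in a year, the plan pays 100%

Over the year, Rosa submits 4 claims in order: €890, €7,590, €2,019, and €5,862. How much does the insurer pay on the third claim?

€1,528.50

Bill 1, €890: €665 to deductible, leaving €225; 30% of €225 = €67.50. Cost to patient: €732.50. OOP to date €732.50. Plan pays €890 − €732.50 = €157.50.
Bill 2, €7,590: deductible already satisfied, so patient's share is 30% × €7,590 = €2,277. Patient owes €2,277 (running OOP €3,009.50). Insurer: €7,590 − €2,277 = €5,313.
Bill 3, €2,019: 30% coinsurance on €2,019 = €605.70. Adding that to €3,009.50 gives €3,615.20, past the €3,500 cap; patient pays only €3,500 − €3,009.50 = €490.50. Insurer: €2,019 − €490.50 = €1,528.50.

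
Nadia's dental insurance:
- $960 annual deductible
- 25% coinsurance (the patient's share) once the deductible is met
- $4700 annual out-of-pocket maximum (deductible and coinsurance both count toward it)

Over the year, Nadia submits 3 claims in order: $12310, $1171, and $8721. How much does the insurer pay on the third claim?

Claim 1 — $12310: $960 to deductible, leaving $11350; patient's 25% is $2837.50. Cost to patient: $3797.50. OOP to date $3797.50. Plan pays $12310 − $3797.50 = $8512.50.
Claim 2 — $1171: 25% coinsurance on $1171 = $292.75. Cost to patient: $292.75. OOP to date $4090.25. Insurer: $1171 − $292.75 = $878.25.
Claim 3 — $8721: deductible met; 25% of $8721 = $2180.25. That would push OOP to $6270.50, over the $4700 cap, so patient pays $4700 − $4090.25 = $609.75. Plan pays $8721 − $609.75 = $8111.25.

$8111.25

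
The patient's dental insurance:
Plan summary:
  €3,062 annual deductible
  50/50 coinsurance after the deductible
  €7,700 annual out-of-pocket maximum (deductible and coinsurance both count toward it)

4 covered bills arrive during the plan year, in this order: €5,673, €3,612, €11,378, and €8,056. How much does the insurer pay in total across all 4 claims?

€21,019

Bill 1, €5,673: €3,062 finishes the deductible; €2,611 goes to coinsurance; patient's 50% is €1,305.50. Patient owes €4,367.50 (running OOP €4,367.50). Insurer: €5,673 − €4,367.50 = €1,305.50.
Bill 2, €3,612: 50% coinsurance on €3,612 = €1,806. Cost to patient: €1,806. OOP to date €6,173.50. Insurer: €3,612 − €1,806 = €1,806.
Bill 3, €11,378: 50% coinsurance on €11,378 = €5,689. OOP would hit €11,862.50 > €7,700, so the cap limits the patient to €7,700 − €6,173.50 = €1,526.50. Insurer: €11,378 − €1,526.50 = €9,851.50.
Bill 4, €8,056: deductible met; 50% of €8,056 = €4,028. Adding that to €7,700 gives €11,728, past the €7,700 cap; patient pays only €7,700 − €7,700 = €0. Insurer: €8,056 − €0 = €8,056.
Insurer total: €1,305.50 + €1,806 + €9,851.50 + €8,056 = €21,019.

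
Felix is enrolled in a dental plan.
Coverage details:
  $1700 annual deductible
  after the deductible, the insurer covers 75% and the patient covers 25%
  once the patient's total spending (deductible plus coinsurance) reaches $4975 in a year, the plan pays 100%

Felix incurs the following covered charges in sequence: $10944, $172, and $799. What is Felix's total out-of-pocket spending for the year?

Claim 1 — $10944: deductible takes $1700, $9244 remains; 25% of $9244 = $2311. Cost to patient: $4011. OOP to date $4011.
Claim 2 — $172: deductible already satisfied, so patient's share is 25% × $172 = $43. Patient owes $43 (running OOP $4054).
Claim 3 — $799: deductible already satisfied, so patient's share is 25% × $799 = $199.75. Cost to patient: $199.75. OOP to date $4253.75.
Total paid by the patient: $4011 + $43 + $199.75 = $4253.75.

$4253.75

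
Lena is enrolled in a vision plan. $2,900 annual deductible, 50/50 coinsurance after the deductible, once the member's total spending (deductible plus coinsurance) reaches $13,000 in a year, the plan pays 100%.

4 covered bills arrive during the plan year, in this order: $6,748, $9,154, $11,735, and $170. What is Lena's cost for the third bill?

Bill 1, $6,748: $2,900 to deductible, leaving $3,848; 50% of $3,848 = $1,924. Member owes $4,824 (running OOP $4,824).
Bill 2, $9,154: deductible already satisfied, so member's share is 50% × $9,154 = $4,577. Cost to member: $4,577. OOP to date $9,401.
Bill 3, $11,735: deductible already satisfied, so member's share is 50% × $11,735 = $5,867.50. That would push OOP to $15,268.50, over the $13,000 cap, so member pays $13,000 − $9,401 = $3,599.

$3,599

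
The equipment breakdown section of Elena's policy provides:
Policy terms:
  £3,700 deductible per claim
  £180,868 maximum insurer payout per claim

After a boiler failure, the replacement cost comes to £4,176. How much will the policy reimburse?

Subtract the deductible: £4,176 − £3,700 = £476.
£476 is within the £180,868 limit, so the insurer pays £476.

£476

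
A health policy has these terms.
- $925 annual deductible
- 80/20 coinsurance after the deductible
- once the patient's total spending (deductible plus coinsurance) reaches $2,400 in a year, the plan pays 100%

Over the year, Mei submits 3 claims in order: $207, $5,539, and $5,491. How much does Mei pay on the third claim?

Claim 1 — $207: all of it applies to the deductible. Patient owes $207 (running OOP $207).
Claim 2 — $5,539: $718 to deductible, leaving $4,821; patient's 20% is $964.20. Patient owes $1,682.20 (running OOP $1,889.20).
Claim 3 — $5,491: deductible already satisfied, so patient's share is 20% × $5,491 = $1,098.20. OOP would hit $2,987.40 > $2,400, so the cap limits the patient to $2,400 − $1,889.20 = $510.80.

$510.80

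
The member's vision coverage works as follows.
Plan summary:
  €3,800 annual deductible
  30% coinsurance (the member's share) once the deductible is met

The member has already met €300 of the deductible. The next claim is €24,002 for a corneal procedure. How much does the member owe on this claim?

€9,650.60

Deductible still to meet: €3,800 − €300 = €3,500.
The remaining €20,502 (= €24,002 − €3,500) moves to coinsurance.
Coinsurance: €20,502 × 30% = €6,150.60.
Member responsibility: €3,500 + €6,150.60 = €9,650.60.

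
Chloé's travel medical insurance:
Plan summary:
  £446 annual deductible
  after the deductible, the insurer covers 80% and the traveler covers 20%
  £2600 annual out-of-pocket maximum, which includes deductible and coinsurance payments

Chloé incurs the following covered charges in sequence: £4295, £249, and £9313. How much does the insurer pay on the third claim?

Claim 1 — £4295: £446 to deductible, leaving £3849; 20% of £3849 = £769.80. Traveler owes £1215.80 (running OOP £1215.80). Insurer: £4295 − £1215.80 = £3079.20.
Claim 2 — £249: deductible met; 20% of £249 = £49.80. Traveler owes £49.80 (running OOP £1265.60). Plan pays £249 − £49.80 = £199.20.
Claim 3 — £9313: 20% coinsurance on £9313 = £1862.60. Adding that to £1265.60 gives £3128.20, past the £2600 cap; traveler pays only £2600 − £1265.60 = £1334.40. Insurer: £9313 − £1334.40 = £7978.60.

£7978.60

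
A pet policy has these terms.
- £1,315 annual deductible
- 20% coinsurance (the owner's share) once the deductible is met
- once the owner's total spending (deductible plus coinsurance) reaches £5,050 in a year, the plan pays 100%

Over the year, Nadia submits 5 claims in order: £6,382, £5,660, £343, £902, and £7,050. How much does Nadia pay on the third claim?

£68.60

#1 (£6,382): deductible takes £1,315, £5,067 remains; 20% of £5,067 = £1,013.40. Cost to owner: £2,328.40. OOP to date £2,328.40.
#2 (£5,660): deductible already satisfied, so owner's share is 20% × £5,660 = £1,132. Cost to owner: £1,132. OOP to date £3,460.40.
#3 (£343): 20% coinsurance on £343 = £68.60. Owner owes £68.60 (running OOP £3,529).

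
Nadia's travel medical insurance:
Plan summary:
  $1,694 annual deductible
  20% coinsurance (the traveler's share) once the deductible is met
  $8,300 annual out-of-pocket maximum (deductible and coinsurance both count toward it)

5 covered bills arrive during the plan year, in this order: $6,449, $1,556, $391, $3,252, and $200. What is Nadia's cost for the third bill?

Bill 1, $6,449: deductible takes $1,694, $4,755 remains; 20% of $4,755 = $951. Cost to traveler: $2,645. OOP to date $2,645.
Bill 2, $1,556: deductible already satisfied, so traveler's share is 20% × $1,556 = $311.20. Cost to traveler: $311.20. OOP to date $2,956.20.
Bill 3, $391: 20% coinsurance on $391 = $78.20. Traveler owes $78.20 (running OOP $3,034.40).

$78.20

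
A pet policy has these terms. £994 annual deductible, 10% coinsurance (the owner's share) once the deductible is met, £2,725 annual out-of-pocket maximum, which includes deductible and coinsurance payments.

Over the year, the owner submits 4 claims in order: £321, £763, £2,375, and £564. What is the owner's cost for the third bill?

£237.50

Claim 1 (£321): all of it applies to the deductible. Cost to owner: £321. OOP to date £321.
Claim 2 (£763): £673 finishes the deductible; £90 goes to coinsurance; 10% of £90 = £9. Owner pays £682; OOP now £1,003.
Claim 3 (£2,375): deductible already satisfied, so owner's share is 10% × £2,375 = £237.50. Cost to owner: £237.50. OOP to date £1,240.50.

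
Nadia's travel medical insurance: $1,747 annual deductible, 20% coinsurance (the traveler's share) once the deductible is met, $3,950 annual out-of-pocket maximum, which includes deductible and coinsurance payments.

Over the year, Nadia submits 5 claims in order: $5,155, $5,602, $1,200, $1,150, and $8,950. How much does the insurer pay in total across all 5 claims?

$18,107

Claim 1 ($5,155): $1,747 to deductible, leaving $3,408; 20% of $3,408 = $681.60. Traveler owes $2,428.60 (running OOP $2,428.60). Plan pays $5,155 − $2,428.60 = $2,726.40.
Claim 2 ($5,602): 20% coinsurance on $5,602 = $1,120.40. Traveler pays $1,120.40; OOP now $3,549. Plan pays $5,602 − $1,120.40 = $4,481.60.
Claim 3 ($1,200): deductible already satisfied, so traveler's share is 20% × $1,200 = $240. Cost to traveler: $240. OOP to date $3,789. Plan pays $1,200 − $240 = $960.
Claim 4 ($1,150): 20% coinsurance on $1,150 = $230. OOP would hit $4,019 > $3,950, so the cap limits the traveler to $3,950 − $3,789 = $161. Plan pays $1,150 − $161 = $989.
Claim 5 ($8,950): deductible already satisfied, so traveler's share is 20% × $8,950 = $1,790. Adding that to $3,950 gives $5,740, past the $3,950 cap; traveler pays only $3,950 − $3,950 = $0. Plan pays $8,950 − $0 = $8,950.
Insurer total: $2,726.40 + $4,481.60 + $960 + $989 + $8,950 = $18,107.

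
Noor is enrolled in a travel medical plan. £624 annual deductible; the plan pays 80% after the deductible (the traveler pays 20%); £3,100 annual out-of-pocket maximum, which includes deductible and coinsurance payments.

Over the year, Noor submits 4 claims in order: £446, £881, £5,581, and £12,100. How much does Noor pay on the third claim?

£1,116.20

Claim 1 — £446: fully absorbed by the deductible. Cost to traveler: £446. OOP to date £446.
Claim 2 — £881: £178 finishes the deductible; £703 goes to coinsurance; coinsurance £703 × 20% = £140.60. Cost to traveler: £318.60. OOP to date £764.60.
Claim 3 — £5,581: 20% coinsurance on £5,581 = £1,116.20. Traveler owes £1,116.20 (running OOP £1,880.80).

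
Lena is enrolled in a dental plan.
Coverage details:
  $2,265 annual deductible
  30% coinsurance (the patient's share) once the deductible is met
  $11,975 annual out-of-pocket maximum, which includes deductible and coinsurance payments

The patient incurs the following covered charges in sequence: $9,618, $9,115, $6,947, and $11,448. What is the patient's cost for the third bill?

$2,084.10

Claim 1 ($9,618): $2,265 finishes the deductible; $7,353 goes to coinsurance; 30% of $7,353 = $2,205.90. Patient owes $4,470.90 (running OOP $4,470.90).
Claim 2 ($9,115): deductible already satisfied, so patient's share is 30% × $9,115 = $2,734.50. Cost to patient: $2,734.50. OOP to date $7,205.40.
Claim 3 ($6,947): deductible already satisfied, so patient's share is 30% × $6,947 = $2,084.10. Patient pays $2,084.10; OOP now $9,289.50.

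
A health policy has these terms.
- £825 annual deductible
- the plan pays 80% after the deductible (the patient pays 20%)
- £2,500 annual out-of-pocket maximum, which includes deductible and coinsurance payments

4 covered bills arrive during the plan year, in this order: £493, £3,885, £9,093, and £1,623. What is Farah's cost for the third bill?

£964.40

Claim 1 — £493: fully absorbed by the deductible. Patient owes £493 (running OOP £493).
Claim 2 — £3,885: £332 to deductible, leaving £3,553; coinsurance £3,553 × 20% = £710.60. Patient pays £1,042.60; OOP now £1,535.60.
Claim 3 — £9,093: deductible already satisfied, so patient's share is 20% × £9,093 = £1,818.60. Adding that to £1,535.60 gives £3,354.20, past the £2,500 cap; patient pays only £2,500 − £1,535.60 = £964.40.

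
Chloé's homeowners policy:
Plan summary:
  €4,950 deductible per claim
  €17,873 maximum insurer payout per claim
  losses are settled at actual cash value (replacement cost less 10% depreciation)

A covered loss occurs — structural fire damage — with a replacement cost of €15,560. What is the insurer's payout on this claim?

At 10% depreciation, ACV = €15,560 − €1,556 = €14,004.
Subtract the deductible: €14,004 − €4,950 = €9,054.
That's under the €17,873 cap, so the insurer reimburses the full €9,054.

€9,054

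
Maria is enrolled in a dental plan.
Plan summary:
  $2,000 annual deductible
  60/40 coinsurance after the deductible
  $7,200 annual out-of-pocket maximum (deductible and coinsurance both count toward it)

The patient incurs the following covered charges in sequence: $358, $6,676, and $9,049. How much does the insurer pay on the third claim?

#1 ($358): fully absorbed by the deductible. Cost to patient: $358. OOP to date $358. Insurer: $358 − $358 = $0.
#2 ($6,676): $1,642 to deductible, leaving $5,034; 40% of $5,034 = $2,013.60. Patient owes $3,655.60 (running OOP $4,013.60). Plan pays $6,676 − $3,655.60 = $3,020.40.
#3 ($9,049): deductible already satisfied, so patient's share is 40% × $9,049 = $3,619.60. That would push OOP to $7,633.20, over the $7,200 cap, so patient pays $7,200 − $4,013.60 = $3,186.40. Insurer: $9,049 − $3,186.40 = $5,862.60.

$5,862.60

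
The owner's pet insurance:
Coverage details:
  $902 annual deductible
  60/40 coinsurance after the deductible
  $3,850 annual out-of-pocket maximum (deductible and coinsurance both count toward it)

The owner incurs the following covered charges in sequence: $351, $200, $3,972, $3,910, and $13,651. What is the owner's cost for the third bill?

Bill 1, $351: all of it applies to the deductible. Owner pays $351; OOP now $351.
Bill 2, $200: entire amount goes to the deductible. Cost to owner: $200. OOP to date $551.
Bill 3, $3,972: $351 finishes the deductible; $3,621 goes to coinsurance; 40% of $3,621 = $1,448.40. Cost to owner: $1,799.40. OOP to date $2,350.40.

$1,799.40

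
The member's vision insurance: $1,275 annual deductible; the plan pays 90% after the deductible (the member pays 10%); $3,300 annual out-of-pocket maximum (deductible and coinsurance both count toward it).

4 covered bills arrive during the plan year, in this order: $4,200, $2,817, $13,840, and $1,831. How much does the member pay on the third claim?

Claim 1 — $4,200: deductible takes $1,275, $2,925 remains; coinsurance $2,925 × 10% = $292.50. Cost to member: $1,567.50. OOP to date $1,567.50.
Claim 2 — $2,817: deductible met; 10% of $2,817 = $281.70. Member pays $281.70; OOP now $1,849.20.
Claim 3 — $13,840: 10% coinsurance on $13,840 = $1,384. Member pays $1,384; OOP now $3,233.20.

$1,384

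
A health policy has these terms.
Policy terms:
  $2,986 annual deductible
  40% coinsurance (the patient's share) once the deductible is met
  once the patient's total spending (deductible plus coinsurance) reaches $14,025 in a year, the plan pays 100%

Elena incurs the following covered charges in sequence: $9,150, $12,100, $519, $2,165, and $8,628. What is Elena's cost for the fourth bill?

$866

Claim 1 ($9,150): $2,986 to deductible, leaving $6,164; patient's 40% is $2,465.60. Cost to patient: $5,451.60. OOP to date $5,451.60.
Claim 2 ($12,100): deductible met; 40% of $12,100 = $4,840. Patient owes $4,840 (running OOP $10,291.60).
Claim 3 ($519): 40% coinsurance on $519 = $207.60. Patient owes $207.60 (running OOP $10,499.20).
Claim 4 ($2,165): 40% coinsurance on $2,165 = $866. Patient pays $866; OOP now $11,365.20.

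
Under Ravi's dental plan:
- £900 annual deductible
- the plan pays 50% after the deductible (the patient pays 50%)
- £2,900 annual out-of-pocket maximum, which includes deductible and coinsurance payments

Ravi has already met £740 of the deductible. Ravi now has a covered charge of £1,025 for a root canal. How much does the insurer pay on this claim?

£740 of the £900 deductible is already met, leaving £160.
That leaves £1,025 − £160 = £865 for coinsurance.
Coinsurance: £865 × 50% = £432.50.
That puts the patient's cost at £160 + £432.50 = £592.50 before any cap.
Year-to-date out-of-pocket becomes £740 + £592.50 = £1,332.50, still under the £2,900 maximum, so no cap applies.
The insurer covers the remainder: £1,025 − £592.50 = £432.50.

£432.50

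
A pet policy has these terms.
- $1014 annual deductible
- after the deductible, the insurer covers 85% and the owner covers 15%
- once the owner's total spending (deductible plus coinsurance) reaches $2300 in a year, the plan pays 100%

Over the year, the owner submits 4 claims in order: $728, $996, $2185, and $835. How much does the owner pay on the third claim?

$327.75

Bill 1, $728: entire amount goes to the deductible. Owner pays $728; OOP now $728.
Bill 2, $996: deductible takes $286, $710 remains; owner's 15% is $106.50. Cost to owner: $392.50. OOP to date $1120.50.
Bill 3, $2185: 15% coinsurance on $2185 = $327.75. Cost to owner: $327.75. OOP to date $1448.25.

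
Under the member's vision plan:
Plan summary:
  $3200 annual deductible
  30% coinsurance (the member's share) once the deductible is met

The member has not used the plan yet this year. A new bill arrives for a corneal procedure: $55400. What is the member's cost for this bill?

Deductible not yet touched, so the first $3200 of the bill goes to the deductible.
After the $3200 deductible portion, $55400 − $3200 = $52200 is subject to coinsurance.
Member's 30% share of $52200 is $15660.
That puts the member's cost at $3200 + $15660 = $18860.

$18860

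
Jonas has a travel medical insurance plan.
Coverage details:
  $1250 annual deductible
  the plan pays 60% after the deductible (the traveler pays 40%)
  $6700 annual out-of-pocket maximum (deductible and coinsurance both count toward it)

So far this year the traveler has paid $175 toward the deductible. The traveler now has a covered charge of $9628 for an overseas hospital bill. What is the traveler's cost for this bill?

$4496.20

Deductible still to meet: $1250 − $175 = $1075.
The remaining $8553 (= $9628 − $1075) moves to coinsurance.
Traveler's 40% share of $8553 is $3421.20.
That puts the traveler's cost at $1075 + $3421.20 = $4496.20 before any cap.
Total out-of-pocket so far would be $175 + $4496.20 = $4671.20, below the $6700 cap — no reduction.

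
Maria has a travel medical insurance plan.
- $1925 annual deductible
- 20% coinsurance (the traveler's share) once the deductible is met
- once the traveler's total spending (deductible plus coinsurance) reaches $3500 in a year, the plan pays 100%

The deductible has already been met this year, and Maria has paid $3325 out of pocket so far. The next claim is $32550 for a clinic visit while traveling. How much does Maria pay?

$175

The deductible is already satisfied, so the full bill goes to coinsurance.
Coinsurance: $32550 × 20% = $6510.
Adding $6510 to the $3325 already spent would give $9835, which exceeds the $3500 cap; the traveler pays just $3500 − $3325 = $175.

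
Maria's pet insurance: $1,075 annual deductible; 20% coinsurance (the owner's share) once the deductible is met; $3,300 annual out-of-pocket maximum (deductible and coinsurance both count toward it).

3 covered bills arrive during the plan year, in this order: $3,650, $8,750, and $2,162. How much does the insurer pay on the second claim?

Claim 1 — $3,650: $1,075 to deductible, leaving $2,575; coinsurance $2,575 × 20% = $515. Cost to owner: $1,590. OOP to date $1,590. Plan pays $3,650 − $1,590 = $2,060.
Claim 2 — $8,750: 20% coinsurance on $8,750 = $1,750. OOP would hit $3,340 > $3,300, so the cap limits the owner to $3,300 − $1,590 = $1,710. Insurer: $8,750 − $1,710 = $7,040.

$7,040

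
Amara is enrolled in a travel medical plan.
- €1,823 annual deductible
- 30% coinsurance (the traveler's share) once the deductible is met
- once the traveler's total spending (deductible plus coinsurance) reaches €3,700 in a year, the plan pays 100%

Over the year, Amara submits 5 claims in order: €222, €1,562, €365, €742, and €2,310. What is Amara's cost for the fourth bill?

€222.60

#1 (€222): fully absorbed by the deductible. Traveler owes €222 (running OOP €222).
#2 (€1,562): all of it applies to the deductible. Cost to traveler: €1,562. OOP to date €1,784.
#3 (€365): €39 to deductible, leaving €326; 30% of €326 = €97.80. Traveler pays €136.80; OOP now €1,920.80.
#4 (€742): 30% coinsurance on €742 = €222.60. Traveler owes €222.60 (running OOP €2,143.40).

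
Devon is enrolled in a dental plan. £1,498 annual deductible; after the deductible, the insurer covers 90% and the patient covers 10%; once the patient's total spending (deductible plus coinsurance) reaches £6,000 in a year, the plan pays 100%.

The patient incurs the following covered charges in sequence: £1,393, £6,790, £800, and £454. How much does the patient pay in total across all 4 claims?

£2,291.90

#1 (£1,393): all of it applies to the deductible. Patient owes £1,393 (running OOP £1,393).
#2 (£6,790): deductible takes £105, £6,685 remains; patient's 10% is £668.50. Cost to patient: £773.50. OOP to date £2,166.50.
#3 (£800): 10% coinsurance on £800 = £80. Patient owes £80 (running OOP £2,246.50).
#4 (£454): deductible met; 10% of £454 = £45.40. Patient owes £45.40 (running OOP £2,291.90).
Summing the patient's payments: £1,393 + £773.50 + £80 + £45.40 = £2,291.90.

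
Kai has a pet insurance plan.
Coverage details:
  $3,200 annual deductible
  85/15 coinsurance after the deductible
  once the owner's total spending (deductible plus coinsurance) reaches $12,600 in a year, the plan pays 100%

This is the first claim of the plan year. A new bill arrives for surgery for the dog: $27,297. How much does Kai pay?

The full $3,200 deductible is still open; $3,200 of this bill applies to it.
After the $3,200 deductible portion, $27,297 − $3,200 = $24,097 is subject to coinsurance.
Coinsurance: $24,097 × 15% = $3,614.55.
That puts the owner's cost at $3,200 + $3,614.55 = $6,814.55 before any cap.
Cumulative spending $0 + $6,814.55 = $6,814.55 stays under the $12,600 maximum.

$6,814.55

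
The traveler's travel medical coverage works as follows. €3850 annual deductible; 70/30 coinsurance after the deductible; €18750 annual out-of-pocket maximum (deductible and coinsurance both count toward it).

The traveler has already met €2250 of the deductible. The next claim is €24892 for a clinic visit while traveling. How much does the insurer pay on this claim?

€16304.40

Deductible still to meet: €3850 − €2250 = €1600.
That leaves €24892 − €1600 = €23292 for coinsurance.
Coinsurance: €23292 × 30% = €6987.60.
So the traveler owes €1600 + €6987.60 = €8587.60 before any cap.
Total out-of-pocket so far would be €2250 + €8587.60 = €10837.60, below the €18750 cap — no reduction.
The plan picks up €24892 − €8587.60 = €16304.40.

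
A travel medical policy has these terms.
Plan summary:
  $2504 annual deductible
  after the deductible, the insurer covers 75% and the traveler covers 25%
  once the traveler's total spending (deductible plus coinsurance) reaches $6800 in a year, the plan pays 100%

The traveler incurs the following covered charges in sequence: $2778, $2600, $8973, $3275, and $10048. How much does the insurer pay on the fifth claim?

Bill 1, $2778: $2504 to deductible, leaving $274; 25% of $274 = $68.50. Cost to traveler: $2572.50. OOP to date $2572.50. Plan pays $2778 − $2572.50 = $205.50.
Bill 2, $2600: deductible already satisfied, so traveler's share is 25% × $2600 = $650. Traveler owes $650 (running OOP $3222.50). Insurer: $2600 − $650 = $1950.
Bill 3, $8973: deductible met; 25% of $8973 = $2243.25. Traveler owes $2243.25 (running OOP $5465.75). Insurer: $8973 − $2243.25 = $6729.75.
Bill 4, $3275: deductible met; 25% of $3275 = $818.75. Traveler pays $818.75; OOP now $6284.50. Plan pays $3275 − $818.75 = $2456.25.
Bill 5, $10048: deductible met; 25% of $10048 = $2512. OOP would hit $8796.50 > $6800, so the cap limits the traveler to $6800 − $6284.50 = $515.50. Insurer: $10048 − $515.50 = $9532.50.

$9532.50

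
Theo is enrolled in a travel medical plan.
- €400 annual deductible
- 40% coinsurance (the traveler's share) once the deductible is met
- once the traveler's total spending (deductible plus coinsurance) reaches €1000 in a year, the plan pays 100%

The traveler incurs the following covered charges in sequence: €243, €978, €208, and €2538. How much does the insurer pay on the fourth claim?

Claim 1 (€243): entire amount goes to the deductible. Traveler owes €243 (running OOP €243). Insurer: €243 − €243 = €0.
Claim 2 (€978): deductible takes €157, €821 remains; traveler's 40% is €328.40. Traveler owes €485.40 (running OOP €728.40). Insurer: €978 − €485.40 = €492.60.
Claim 3 (€208): 40% coinsurance on €208 = €83.20. Traveler owes €83.20 (running OOP €811.60). Plan pays €208 − €83.20 = €124.80.
Claim 4 (€2538): deductible already satisfied, so traveler's share is 40% × €2538 = €1015.20. OOP would hit €1826.80 > €1000, so the cap limits the traveler to €1000 − €811.60 = €188.40. Plan pays €2538 − €188.40 = €2349.60.

€2349.60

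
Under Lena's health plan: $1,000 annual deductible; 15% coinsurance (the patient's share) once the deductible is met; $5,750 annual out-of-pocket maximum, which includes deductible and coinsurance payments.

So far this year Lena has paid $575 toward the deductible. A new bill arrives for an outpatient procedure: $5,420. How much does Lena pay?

$1,174.25

Deductible still to meet: $1,000 − $575 = $425.
That leaves $5,420 − $425 = $4,995 for coinsurance.
Coinsurance: $4,995 × 15% = $749.25.
That puts the patient's cost at $425 + $749.25 = $1,174.25 before any cap.
Cumulative spending $575 + $1,174.25 = $1,749.25 stays under the $5,750 maximum.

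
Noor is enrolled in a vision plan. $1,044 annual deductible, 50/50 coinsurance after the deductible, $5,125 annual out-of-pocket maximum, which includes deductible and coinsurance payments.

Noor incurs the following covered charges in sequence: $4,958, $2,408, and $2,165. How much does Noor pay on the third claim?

$920

#1 ($4,958): $1,044 finishes the deductible; $3,914 goes to coinsurance; coinsurance $3,914 × 50% = $1,957. Member owes $3,001 (running OOP $3,001).
#2 ($2,408): deductible met; 50% of $2,408 = $1,204. Cost to member: $1,204. OOP to date $4,205.
#3 ($2,165): deductible already satisfied, so member's share is 50% × $2,165 = $1,082.50. That would push OOP to $5,287.50, over the $5,125 cap, so member pays $5,125 − $4,205 = $920.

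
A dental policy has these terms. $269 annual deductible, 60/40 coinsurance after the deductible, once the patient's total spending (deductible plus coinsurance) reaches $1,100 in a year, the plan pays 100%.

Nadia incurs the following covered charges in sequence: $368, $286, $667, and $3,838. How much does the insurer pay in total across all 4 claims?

$4,059

#1 ($368): $269 to deductible, leaving $99; 40% of $99 = $39.60. Patient owes $308.60 (running OOP $308.60). Plan pays $368 − $308.60 = $59.40.
#2 ($286): deductible already satisfied, so patient's share is 40% × $286 = $114.40. Patient pays $114.40; OOP now $423. Plan pays $286 − $114.40 = $171.60.
#3 ($667): 40% coinsurance on $667 = $266.80. Patient owes $266.80 (running OOP $689.80). Plan pays $667 − $266.80 = $400.20.
#4 ($3,838): 40% coinsurance on $3,838 = $1,535.20. Adding that to $689.80 gives $2,225, past the $1,100 cap; patient pays only $1,100 − $689.80 = $410.20. Insurer: $3,838 − $410.20 = $3,427.80.
Insurer total: $59.40 + $171.60 + $400.20 + $3,427.80 = $4,059.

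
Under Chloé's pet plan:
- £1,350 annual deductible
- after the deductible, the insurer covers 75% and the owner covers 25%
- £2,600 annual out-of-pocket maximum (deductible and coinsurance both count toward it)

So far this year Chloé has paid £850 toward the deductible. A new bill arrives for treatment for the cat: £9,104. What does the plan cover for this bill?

Remaining deductible: £1,350 − £850 = £500.
After the £500 deductible portion, £9,104 − £500 = £8,604 is subject to coinsurance.
Coinsurance: £8,604 × 25% = £2,151.
That puts the owner's cost at £500 + £2,151 = £2,651 before any cap.
Year-to-date out-of-pocket would reach £850 + £2,651 = £3,501, above the £2,600 maximum, so the owner pays only £2,600 − £850 = £1,750.
The insurer covers the remainder: £9,104 − £1,750 = £7,354.

£7,354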